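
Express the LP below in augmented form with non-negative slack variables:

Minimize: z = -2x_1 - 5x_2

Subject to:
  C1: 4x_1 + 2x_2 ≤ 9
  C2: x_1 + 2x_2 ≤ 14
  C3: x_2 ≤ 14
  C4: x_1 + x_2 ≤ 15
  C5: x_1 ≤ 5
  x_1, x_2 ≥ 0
min z = -2x_1 - 5x_2

s.t.
  4x_1 + 2x_2 + s1 = 9
  x_1 + 2x_2 + s2 = 14
  x_2 + s3 = 14
  x_1 + x_2 + s4 = 15
  x_1 + s5 = 5
  x_1, x_2, s1, s2, s3, s4, s5 ≥ 0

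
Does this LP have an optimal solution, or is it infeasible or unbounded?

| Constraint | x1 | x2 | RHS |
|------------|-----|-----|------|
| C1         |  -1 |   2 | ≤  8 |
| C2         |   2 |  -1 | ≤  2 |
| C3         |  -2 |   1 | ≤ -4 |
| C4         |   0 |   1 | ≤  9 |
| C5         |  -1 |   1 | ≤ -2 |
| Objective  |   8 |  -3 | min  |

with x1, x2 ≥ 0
C2 requires 2x1 - x2 ≤ 2, while C3 (-2x1 + x2 ≤ -4) is equivalent to 2x1 - x2 ≥ 4. Together they would need 4 ≤ 2x1 - x2 ≤ 2, which is impossible since 4 > 2. No point satisfies all constraints.

Infeasible — the constraint set is empty.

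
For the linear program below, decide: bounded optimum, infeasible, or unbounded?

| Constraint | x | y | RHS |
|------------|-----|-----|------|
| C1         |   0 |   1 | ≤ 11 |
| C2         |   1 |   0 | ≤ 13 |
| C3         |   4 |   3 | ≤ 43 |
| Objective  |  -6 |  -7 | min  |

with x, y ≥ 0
The point (2.5, 11) satisfies every constraint, so the LP is feasible; the constraints give x ≤ 13 and y ≤ 11, which with x, y ≥ 0 keep the feasible region inside a bounded box. A feasible, bounded LP attains a finite optimum at a vertex.

Bounded optimum: z* = -92 at (2.5, 11).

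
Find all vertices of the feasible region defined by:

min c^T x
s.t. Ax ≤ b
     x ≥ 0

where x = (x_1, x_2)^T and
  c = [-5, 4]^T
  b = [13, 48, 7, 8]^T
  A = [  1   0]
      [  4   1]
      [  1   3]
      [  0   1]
Each vertex is the intersection of two constraint boundaries that also satisfies all remaining constraints:
  x_1 = 0 and x_2 = 0 → (0, 0)
  x_1 + 3x_2 = 7 and x_2 = 0 → (7, 0)
  x_1 + 3x_2 = 7 and x_1 = 0 → (0, 2.333)

Vertices: (0, 0), (7, 0), (0, 2.333)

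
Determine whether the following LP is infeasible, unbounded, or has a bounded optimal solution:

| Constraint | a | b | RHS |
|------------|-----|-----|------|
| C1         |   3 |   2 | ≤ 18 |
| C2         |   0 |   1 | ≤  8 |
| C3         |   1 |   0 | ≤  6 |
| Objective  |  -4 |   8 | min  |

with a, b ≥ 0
The point (6, 0) satisfies every constraint, so the LP is feasible; the constraints give a ≤ 6 and b ≤ 8, which with a, b ≥ 0 keep the feasible region inside a bounded box. A feasible, bounded LP attains a finite optimum at a vertex.

Evaluating z = -4a + 8b at each vertex:
  (0, 0): z = 0
  (6, 0): z = -24
  (0.6667, 8): z = 61.33
  (0, 8): z = 64

Bounded optimum: z* = -24 at (6, 0).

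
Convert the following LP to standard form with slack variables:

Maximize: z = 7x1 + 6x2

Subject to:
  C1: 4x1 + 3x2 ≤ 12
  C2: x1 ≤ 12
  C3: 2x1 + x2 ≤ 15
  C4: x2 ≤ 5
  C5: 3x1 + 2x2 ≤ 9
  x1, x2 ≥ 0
max z = 7x1 + 6x2

s.t.
  4x1 + 3x2 + s1 = 12
  x1 + s2 = 12
  2x1 + x2 + s3 = 15
  x2 + s4 = 5
  3x1 + 2x2 + s5 = 9
  x1, x2, s1, s2, s3, s4, s5 ≥ 0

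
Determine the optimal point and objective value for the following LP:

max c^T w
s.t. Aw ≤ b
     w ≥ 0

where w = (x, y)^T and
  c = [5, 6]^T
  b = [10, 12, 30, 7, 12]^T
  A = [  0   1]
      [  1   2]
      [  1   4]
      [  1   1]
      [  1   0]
Each vertex is the intersection of two constraint boundaries that also satisfies all remaining constraints:
  x = 0 and y = 0 → (0, 0)
  x + y = 7 and y = 0 → (7, 0)
  x + 2y = 12 and x + y = 7 → (2, 5)
  x + 2y = 12 and x = 0 → (0, 6)

Evaluating z = 5x + 6y at each vertex:
  (0, 0): z = 0
  (7, 0): z = 35
  (2, 5): z = 40
  (0, 6): z = 36

The maximum is at (2, 5) with z = 40.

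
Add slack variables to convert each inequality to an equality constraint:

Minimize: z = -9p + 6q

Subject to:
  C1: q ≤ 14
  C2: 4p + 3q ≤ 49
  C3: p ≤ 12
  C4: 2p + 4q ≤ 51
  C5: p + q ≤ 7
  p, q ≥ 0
min z = -9p + 6q

s.t.
  q + s1 = 14
  4p + 3q + s2 = 49
  p + s3 = 12
  2p + 4q + s4 = 51
  p + q + s5 = 7
  p, q, s1, s2, s3, s4, s5 ≥ 0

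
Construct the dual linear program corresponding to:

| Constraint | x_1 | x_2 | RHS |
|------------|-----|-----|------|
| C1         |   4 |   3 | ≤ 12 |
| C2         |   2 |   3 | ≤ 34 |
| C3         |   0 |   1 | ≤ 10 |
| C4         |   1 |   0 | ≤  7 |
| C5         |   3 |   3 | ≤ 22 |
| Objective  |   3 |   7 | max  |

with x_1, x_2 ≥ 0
Minimize: z = 12y1 + 34y2 + 10y3 + 7y4 + 22y5

Subject to:
  C1: -4y1 - 2y2 - y4 - 3y5 ≤ -3
  C2: -3y1 - 3y2 - y3 - 3y5 ≤ -7
  y1, y2, y3, y4, y5 ≥ 0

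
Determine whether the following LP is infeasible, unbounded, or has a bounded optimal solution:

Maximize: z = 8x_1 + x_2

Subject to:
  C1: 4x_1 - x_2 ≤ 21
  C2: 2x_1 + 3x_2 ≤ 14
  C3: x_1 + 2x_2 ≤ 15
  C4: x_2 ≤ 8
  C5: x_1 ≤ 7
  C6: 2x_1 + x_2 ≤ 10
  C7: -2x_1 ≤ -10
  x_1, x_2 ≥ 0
The point (5, 0) satisfies every constraint, so the LP is feasible; the constraints give x_1 ≤ 7 and x_2 ≤ 8, which with x_1, x_2 ≥ 0 keep the feasible region inside a bounded box. A feasible, bounded LP attains a finite optimum at a vertex.

Evaluating z = 8x_1 + x_2 at each vertex:
  (5, 0): z = 40

Feasible with finite optimum z* = 40 at (5, 0).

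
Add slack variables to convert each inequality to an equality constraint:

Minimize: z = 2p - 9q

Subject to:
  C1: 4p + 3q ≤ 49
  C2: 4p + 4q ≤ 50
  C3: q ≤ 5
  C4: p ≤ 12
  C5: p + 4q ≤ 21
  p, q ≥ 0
min z = 2p - 9q

s.t.
  4p + 3q + s1 = 49
  4p + 4q + s2 = 50
  q + s3 = 5
  p + s4 = 12
  p + 4q + s5 = 21
  p, q, s1, s2, s3, s4, s5 ≥ 0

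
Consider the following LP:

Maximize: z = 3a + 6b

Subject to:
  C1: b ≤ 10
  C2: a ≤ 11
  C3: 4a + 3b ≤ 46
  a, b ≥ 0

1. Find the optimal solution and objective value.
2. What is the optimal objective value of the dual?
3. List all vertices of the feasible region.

1. a = 4, b = 10, z = 72
2. 72 (by strong duality, equal to the primal optimum)
3. (0, 0), (11, 0), (11, 0.6667), (4, 10), (0, 10)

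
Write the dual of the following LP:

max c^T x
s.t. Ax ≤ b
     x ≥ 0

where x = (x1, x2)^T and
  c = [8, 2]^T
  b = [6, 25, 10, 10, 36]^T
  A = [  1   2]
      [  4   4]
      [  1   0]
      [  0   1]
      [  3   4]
Minimize: z = 6y1 + 25y2 + 10y3 + 10y4 + 36y5

Subject to:
  C1: -y1 - 4y2 - y3 - 3y5 ≤ -8
  C2: -2y1 - 4y2 - y4 - 4y5 ≤ -2
  y1, y2, y3, y4, y5 ≥ 0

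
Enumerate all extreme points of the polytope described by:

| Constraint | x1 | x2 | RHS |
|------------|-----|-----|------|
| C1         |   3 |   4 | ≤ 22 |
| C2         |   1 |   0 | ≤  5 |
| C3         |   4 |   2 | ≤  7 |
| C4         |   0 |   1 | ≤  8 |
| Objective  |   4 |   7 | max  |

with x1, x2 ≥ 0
Each vertex is the intersection of two constraint boundaries that also satisfies all remaining constraints:
  x1 = 0 and x2 = 0 → (0, 0)
  4x1 + 2x2 = 7 and x2 = 0 → (1.75, 0)
  4x1 + 2x2 = 7 and x1 = 0 → (0, 3.5)

Vertices: (0, 0), (1.75, 0), (0, 3.5)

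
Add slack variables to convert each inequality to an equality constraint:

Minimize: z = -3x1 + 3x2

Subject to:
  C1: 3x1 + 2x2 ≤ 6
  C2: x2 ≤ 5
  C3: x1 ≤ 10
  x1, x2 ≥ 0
min z = -3x1 + 3x2

s.t.
  3x1 + 2x2 + s1 = 6
  x2 + s2 = 5
  x1 + s3 = 10
  x1, x2, s1, s2, s3 ≥ 0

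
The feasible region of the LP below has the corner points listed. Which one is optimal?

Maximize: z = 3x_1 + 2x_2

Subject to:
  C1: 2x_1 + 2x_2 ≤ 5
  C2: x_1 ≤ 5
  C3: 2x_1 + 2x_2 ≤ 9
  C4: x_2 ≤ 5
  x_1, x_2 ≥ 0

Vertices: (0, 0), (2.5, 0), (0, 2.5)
Evaluating z = 3x_1 + 2x_2 at each vertex:
  (0, 0): z = 0
  (2.5, 0): z = 7.5
  (0, 2.5): z = 5

The largest value is z = 7.5, attained at (2.5, 0).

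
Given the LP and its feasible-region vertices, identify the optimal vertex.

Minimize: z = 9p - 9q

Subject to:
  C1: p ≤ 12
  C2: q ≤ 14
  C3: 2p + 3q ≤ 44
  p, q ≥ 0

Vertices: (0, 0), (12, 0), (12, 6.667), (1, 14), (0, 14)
(0, 14) with z = -126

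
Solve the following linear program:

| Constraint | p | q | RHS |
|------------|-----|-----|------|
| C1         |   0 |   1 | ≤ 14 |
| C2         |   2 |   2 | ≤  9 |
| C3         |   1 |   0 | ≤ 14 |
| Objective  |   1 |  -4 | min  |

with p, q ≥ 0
p = 0, q = 4.5, z = -18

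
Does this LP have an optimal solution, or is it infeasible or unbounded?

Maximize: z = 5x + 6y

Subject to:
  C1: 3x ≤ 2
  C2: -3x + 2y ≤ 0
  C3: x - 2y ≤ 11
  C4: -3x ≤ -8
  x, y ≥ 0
C1 requires 3x ≤ 2, while C4 (-3x ≤ -8) is equivalent to 3x ≥ 8. Together they would need 8 ≤ 3x ≤ 2, which is impossible since 8 > 2. No point satisfies all constraints.

Infeasible — the constraint set is empty.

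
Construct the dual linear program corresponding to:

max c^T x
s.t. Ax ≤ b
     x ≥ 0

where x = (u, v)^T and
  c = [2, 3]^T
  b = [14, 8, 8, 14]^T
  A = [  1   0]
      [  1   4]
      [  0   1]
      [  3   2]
Minimize: z = 14y1 + 8y2 + 8y3 + 14y4

Subject to:
  C1: -y1 - y2 - 3y4 ≤ -2
  C2: -4y2 - y3 - 2y4 ≤ -3
  y1, y2, y3, y4 ≥ 0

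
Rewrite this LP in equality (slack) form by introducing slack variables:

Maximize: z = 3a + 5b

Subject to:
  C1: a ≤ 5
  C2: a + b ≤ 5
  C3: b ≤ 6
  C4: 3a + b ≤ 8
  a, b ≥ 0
max z = 3a + 5b

s.t.
  a + s1 = 5
  a + b + s2 = 5
  b + s3 = 6
  3a + b + s4 = 8
  a, b, s1, s2, s3, s4 ≥ 0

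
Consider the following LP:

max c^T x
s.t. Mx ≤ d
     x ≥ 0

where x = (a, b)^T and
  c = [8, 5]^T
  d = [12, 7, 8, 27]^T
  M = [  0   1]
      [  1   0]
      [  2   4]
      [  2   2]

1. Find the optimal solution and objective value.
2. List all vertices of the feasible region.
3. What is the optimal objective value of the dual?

1. a = 4, b = 0, z = 32
2. (0, 0), (4, 0), (0, 2)
3. 32 (by strong duality, equal to the primal optimum)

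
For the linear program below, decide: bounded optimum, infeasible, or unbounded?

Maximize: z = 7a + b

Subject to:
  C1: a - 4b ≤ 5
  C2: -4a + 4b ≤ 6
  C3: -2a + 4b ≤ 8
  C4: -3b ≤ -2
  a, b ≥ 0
Feasible point: (0, 1) satisfies every constraint, so the LP is feasible.
Direction d = (4, 1): for each constraint row a, a·d ≤ 0 —
  (1)(4) + (-4)(1) = 0 ≤ 0
  (-4)(4) + (4)(1) = -12 ≤ 0
  (-2)(4) + (4)(1) = -4 ≤ 0
  (0)(4) + (-3)(1) = -3 ≤ 0
and d ≥ 0, so (0, 1) + t·d stays feasible for every t ≥ 0. Along this ray z = 7a + b changes by 29 per unit t, so z → +∞.

Unbounded: there is a feasible ray along which z → +∞.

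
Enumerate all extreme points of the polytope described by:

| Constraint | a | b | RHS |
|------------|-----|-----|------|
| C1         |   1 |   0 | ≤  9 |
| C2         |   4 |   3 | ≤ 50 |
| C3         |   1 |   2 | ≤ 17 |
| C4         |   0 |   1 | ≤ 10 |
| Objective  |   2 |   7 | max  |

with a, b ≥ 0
Each vertex is the intersection of two constraint boundaries that also satisfies all remaining constraints:
  a = 0 and b = 0 → (0, 0)
  a = 9 and b = 0 → (9, 0)
  a = 9 and a + 2b = 17 → (9, 4)
  a + 2b = 17 and a = 0 → (0, 8.5)

Vertices: (0, 0), (9, 0), (9, 4), (0, 8.5)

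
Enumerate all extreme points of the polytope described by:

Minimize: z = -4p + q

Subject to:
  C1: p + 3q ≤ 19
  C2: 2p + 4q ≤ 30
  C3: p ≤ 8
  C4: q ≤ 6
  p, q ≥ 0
Each vertex is the intersection of two constraint boundaries that also satisfies all remaining constraints:
  p = 0 and q = 0 → (0, 0)
  p = 8 and q = 0 → (8, 0)
  2p + 4q = 30 and p = 8 → (8, 3.5)
  p + 3q = 19 and 2p + 4q = 30 → (7, 4)
  p + 3q = 19 and q = 6 → (1, 6)
  q = 6 and p = 0 → (0, 6)

Vertices: (0, 0), (8, 0), (8, 3.5), (7, 4), (1, 6), (0, 6)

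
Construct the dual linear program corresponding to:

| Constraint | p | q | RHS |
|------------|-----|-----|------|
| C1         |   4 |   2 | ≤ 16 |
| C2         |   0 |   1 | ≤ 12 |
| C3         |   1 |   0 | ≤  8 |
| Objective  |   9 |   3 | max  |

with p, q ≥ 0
Minimize: z = 16y1 + 12y2 + 8y3

Subject to:
  C1: -4y1 - y3 ≤ -9
  C2: -2y1 - y2 ≤ -3
  y1, y2, y3 ≥ 0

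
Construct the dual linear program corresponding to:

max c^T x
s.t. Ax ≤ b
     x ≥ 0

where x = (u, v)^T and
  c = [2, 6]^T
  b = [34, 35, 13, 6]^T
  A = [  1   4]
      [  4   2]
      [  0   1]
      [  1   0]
Minimize: z = 34y1 + 35y2 + 13y3 + 6y4

Subject to:
  C1: -y1 - 4y2 - y4 ≤ -2
  C2: -4y1 - 2y2 - y3 ≤ -6
  y1, y2, y3, y4 ≥ 0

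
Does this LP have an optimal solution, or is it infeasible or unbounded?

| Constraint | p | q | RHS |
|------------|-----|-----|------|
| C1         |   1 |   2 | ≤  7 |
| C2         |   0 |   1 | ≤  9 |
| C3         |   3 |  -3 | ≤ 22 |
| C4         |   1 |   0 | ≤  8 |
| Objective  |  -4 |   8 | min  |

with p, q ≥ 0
The point (7, 0) satisfies every constraint, so the LP is feasible; the constraints give p ≤ 8 and q ≤ 9, which with p, q ≥ 0 keep the feasible region inside a bounded box. A feasible, bounded LP attains a finite optimum at a vertex.

Evaluating z = -4p + 8q at each vertex:
  (0, 0): z = 0
  (7, 0): z = -28
  (0, 3.5): z = 28

Feasible with finite optimum z* = -28 at (7, 0).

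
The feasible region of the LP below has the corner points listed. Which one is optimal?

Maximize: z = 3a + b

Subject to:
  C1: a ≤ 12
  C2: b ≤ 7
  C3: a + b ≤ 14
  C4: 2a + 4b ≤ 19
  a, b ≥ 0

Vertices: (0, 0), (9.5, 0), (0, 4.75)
Evaluating z = 3a + b at each vertex:
  (0, 0): z = 0
  (9.5, 0): z = 28.5
  (0, 4.75): z = 4.75

The largest value is z = 28.5, attained at (9.5, 0).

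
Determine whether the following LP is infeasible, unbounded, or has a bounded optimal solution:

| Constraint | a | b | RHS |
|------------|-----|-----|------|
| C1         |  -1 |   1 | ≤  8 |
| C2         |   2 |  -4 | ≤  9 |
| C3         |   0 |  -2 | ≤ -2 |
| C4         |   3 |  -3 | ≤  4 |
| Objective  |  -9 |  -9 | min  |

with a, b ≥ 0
Feasible point: (0, 1) satisfies every constraint, so the LP is feasible.
Direction d = (1, 1): for each constraint row a, a·d ≤ 0 —
  (-1)(1) + (1)(1) = 0 ≤ 0
  (2)(1) + (-4)(1) = -2 ≤ 0
  (0)(1) + (-2)(1) = -2 ≤ 0
  (3)(1) + (-3)(1) = 0 ≤ 0
and d ≥ 0, so (0, 1) + t·d stays feasible for every t ≥ 0. Along this ray z = -9a - 9b changes by -18 per unit t, so z → −∞.

The LP is unbounded; z can be made arbitrarily small.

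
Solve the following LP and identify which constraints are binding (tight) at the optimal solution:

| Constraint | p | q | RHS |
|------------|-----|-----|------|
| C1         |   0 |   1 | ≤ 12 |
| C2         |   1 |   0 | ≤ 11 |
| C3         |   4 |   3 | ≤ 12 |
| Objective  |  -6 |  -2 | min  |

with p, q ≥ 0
Optimal: p = 3, q = 0
Slack at optimum:
  C1: slack = 12
  C2: slack = 8
  C3: slack = 0 (binding)
  p ≥ 0: p = 3
  q ≥ 0: q = 0 (binding)
Binding constraints: C3, q ≥ 0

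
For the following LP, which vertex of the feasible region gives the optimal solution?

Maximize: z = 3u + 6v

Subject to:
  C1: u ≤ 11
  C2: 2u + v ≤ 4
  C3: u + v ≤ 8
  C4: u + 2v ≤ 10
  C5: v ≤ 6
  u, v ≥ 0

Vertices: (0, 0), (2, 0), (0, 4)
Evaluating z = 3u + 6v at each vertex:
  (0, 0): z = 0
  (2, 0): z = 6
  (0, 4): z = 24

The largest value is z = 24, attained at (0, 4).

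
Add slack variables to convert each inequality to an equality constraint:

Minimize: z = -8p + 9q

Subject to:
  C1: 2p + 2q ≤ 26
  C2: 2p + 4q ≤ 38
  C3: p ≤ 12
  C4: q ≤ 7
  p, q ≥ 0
min z = -8p + 9q

s.t.
  2p + 2q + s1 = 26
  2p + 4q + s2 = 38
  p + s3 = 12
  q + s4 = 7
  p, q, s1, s2, s3, s4 ≥ 0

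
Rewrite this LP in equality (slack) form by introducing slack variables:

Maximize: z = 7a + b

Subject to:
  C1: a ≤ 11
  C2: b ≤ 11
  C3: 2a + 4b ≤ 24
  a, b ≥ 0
max z = 7a + b

s.t.
  a + s1 = 11
  b + s2 = 11
  2a + 4b + s3 = 24
  a, b, s1, s2, s3 ≥ 0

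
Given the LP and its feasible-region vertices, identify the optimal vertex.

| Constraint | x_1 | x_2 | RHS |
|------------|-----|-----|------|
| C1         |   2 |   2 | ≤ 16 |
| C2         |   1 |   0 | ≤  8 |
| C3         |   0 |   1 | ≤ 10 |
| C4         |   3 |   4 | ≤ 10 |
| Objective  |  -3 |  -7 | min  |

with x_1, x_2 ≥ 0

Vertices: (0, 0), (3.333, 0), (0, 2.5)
(0, 2.5) with z = -17.5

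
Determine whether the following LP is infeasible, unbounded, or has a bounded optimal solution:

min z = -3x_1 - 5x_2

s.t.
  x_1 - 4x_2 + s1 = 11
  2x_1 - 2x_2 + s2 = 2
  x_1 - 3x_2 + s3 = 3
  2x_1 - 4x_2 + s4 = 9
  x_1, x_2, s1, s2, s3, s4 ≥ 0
Feasible point: (0, 0) satisfies every constraint, so the LP is feasible.
Direction d = (0, 1): for each constraint row a, a·d ≤ 0 —
  (1)(0) + (-4)(1) = -4 ≤ 0
  (2)(0) + (-2)(1) = -2 ≤ 0
  (1)(0) + (-3)(1) = -3 ≤ 0
  (2)(0) + (-4)(1) = -4 ≤ 0
and d ≥ 0, so (0, 0) + t·d stays feasible for every t ≥ 0. Along this ray z = -3x_1 - 5x_2 changes by -5 per unit t, so z → −∞.

Unbounded — the objective can decrease without bound over the feasible region.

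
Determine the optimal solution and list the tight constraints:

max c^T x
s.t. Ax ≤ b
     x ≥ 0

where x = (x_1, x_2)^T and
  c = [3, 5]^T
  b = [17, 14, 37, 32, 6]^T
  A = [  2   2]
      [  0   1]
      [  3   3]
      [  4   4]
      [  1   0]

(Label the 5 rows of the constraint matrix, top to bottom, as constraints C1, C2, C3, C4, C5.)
Optimal: x_1 = 0, x_2 = 8
Binding: C4, x_1 ≥ 0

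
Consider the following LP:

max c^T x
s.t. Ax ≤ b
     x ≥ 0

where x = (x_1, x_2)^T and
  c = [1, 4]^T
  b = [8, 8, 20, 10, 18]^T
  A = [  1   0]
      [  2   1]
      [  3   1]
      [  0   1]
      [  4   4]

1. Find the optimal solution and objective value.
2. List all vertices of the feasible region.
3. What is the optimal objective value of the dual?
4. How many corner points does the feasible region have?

1. x_1 = 0, x_2 = 4.5, z = 18
2. (0, 0), (4, 0), (3.5, 1), (0, 4.5)
3. 18 (by strong duality, equal to the primal optimum)
4. 4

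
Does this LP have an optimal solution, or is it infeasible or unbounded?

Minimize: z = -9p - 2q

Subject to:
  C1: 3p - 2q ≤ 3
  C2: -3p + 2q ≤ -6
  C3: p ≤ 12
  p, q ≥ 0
C1 requires 3p - 2q ≤ 3, while C2 (-3p + 2q ≤ -6) is equivalent to 3p - 2q ≥ 6. Together they would need 6 ≤ 3p - 2q ≤ 3, which is impossible since 6 > 3. No point satisfies all constraints.

Infeasible: no point satisfies all constraints simultaneously.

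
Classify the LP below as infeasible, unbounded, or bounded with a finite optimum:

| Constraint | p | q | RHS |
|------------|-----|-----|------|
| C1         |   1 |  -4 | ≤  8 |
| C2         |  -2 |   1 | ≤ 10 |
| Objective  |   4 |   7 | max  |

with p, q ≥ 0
Feasible point: (0, 0) satisfies every constraint, so the LP is feasible.
Direction d = (1, 1): for each constraint row a, a·d ≤ 0 —
  (1)(1) + (-4)(1) = -3 ≤ 0
  (-2)(1) + (1)(1) = -1 ≤ 0
and d ≥ 0, so (0, 0) + t·d stays feasible for every t ≥ 0. Along this ray z = 4p + 7q changes by 11 per unit t, so z → +∞.

The LP is unbounded; z can be made arbitrarily large.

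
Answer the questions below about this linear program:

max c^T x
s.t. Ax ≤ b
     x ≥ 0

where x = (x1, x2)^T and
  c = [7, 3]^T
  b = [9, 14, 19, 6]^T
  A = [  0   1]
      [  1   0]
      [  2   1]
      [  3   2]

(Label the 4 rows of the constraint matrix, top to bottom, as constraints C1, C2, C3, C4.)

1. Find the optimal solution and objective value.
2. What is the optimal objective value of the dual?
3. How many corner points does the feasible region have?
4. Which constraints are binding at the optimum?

1. x1 = 2, x2 = 0, z = 14
2. 14 (by strong duality, equal to the primal optimum)
3. 3
4. C4, x2 ≥ 0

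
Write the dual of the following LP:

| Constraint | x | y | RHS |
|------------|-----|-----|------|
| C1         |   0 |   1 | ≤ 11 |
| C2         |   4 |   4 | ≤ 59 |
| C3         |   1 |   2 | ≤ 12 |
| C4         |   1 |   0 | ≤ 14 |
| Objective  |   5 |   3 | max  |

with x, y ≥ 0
Minimize: z = 11y1 + 59y2 + 12y3 + 14y4

Subject to:
  C1: -4y2 - y3 - y4 ≤ -5
  C2: -y1 - 4y2 - 2y3 ≤ -3
  y1, y2, y3, y4 ≥ 0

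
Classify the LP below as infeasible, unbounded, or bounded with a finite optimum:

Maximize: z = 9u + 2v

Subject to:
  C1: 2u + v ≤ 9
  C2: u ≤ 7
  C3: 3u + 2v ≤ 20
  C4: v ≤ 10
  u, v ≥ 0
The point (4.5, 0) satisfies every constraint, so the LP is feasible; the constraints give u ≤ 7 and v ≤ 10, which with u, v ≥ 0 keep the feasible region inside a bounded box. A feasible, bounded LP attains a finite optimum at a vertex.

Evaluating z = 9u + 2v at each vertex:
  (0, 0): z = 0
  (4.5, 0): z = 40.5
  (0, 9): z = 18

The LP has an optimal solution: (4.5, 0) with z = 40.5.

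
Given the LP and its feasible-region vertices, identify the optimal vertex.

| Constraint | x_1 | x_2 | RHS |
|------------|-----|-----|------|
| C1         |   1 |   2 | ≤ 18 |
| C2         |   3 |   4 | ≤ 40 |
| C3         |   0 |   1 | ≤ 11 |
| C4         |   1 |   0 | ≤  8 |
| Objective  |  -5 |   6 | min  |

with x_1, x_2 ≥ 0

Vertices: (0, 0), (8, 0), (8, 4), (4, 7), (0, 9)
(8, 0) with z = -40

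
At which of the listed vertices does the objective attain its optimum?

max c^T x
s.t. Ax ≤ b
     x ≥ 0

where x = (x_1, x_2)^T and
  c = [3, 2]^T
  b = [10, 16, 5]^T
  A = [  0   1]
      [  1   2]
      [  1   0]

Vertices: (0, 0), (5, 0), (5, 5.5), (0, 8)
Evaluating z = 3x_1 + 2x_2 at each vertex:
  (0, 0): z = 0
  (5, 0): z = 15
  (5, 5.5): z = 26
  (0, 8): z = 16

The largest value is z = 26, attained at (5, 5.5).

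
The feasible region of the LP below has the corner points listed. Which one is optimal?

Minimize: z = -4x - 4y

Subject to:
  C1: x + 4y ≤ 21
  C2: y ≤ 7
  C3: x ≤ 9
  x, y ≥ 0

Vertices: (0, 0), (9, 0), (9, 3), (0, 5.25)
(9, 3) with z = -48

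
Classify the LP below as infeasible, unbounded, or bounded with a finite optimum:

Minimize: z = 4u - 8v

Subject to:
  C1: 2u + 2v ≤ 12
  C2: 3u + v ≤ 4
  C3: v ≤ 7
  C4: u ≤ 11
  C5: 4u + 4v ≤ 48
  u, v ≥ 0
The point (0, 4) satisfies every constraint, so the LP is feasible; the constraints give u ≤ 11 and v ≤ 7, which with u, v ≥ 0 keep the feasible region inside a bounded box. A feasible, bounded LP attains a finite optimum at a vertex.

Evaluating z = 4u - 8v at each vertex:
  (0, 0): z = 0
  (1.333, 0): z = 5.333
  (0, 4): z = -32

The LP has an optimal solution: (0, 4) with z = -32.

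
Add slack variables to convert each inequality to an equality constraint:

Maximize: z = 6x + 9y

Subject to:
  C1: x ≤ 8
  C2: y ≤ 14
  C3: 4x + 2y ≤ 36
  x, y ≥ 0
max z = 6x + 9y

s.t.
  x + s1 = 8
  y + s2 = 14
  4x + 2y + s3 = 36
  x, y, s1, s2, s3 ≥ 0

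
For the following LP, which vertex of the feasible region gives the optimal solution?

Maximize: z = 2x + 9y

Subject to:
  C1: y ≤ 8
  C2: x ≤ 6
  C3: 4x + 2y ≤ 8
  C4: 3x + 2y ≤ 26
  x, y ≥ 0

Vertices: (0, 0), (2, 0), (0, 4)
Evaluating z = 2x + 9y at each vertex:
  (0, 0): z = 0
  (2, 0): z = 4
  (0, 4): z = 36

The largest value is z = 36, attained at (0, 4).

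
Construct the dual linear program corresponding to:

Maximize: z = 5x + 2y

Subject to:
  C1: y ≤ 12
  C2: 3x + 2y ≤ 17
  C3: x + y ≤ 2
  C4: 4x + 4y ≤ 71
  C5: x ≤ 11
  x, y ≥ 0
Minimize: z = 12y1 + 17y2 + 2y3 + 71y4 + 11y5

Subject to:
  C1: -3y2 - y3 - 4y4 - y5 ≤ -5
  C2: -y1 - 2y2 - y3 - 4y4 ≤ -2
  y1, y2, y3, y4, y5 ≥ 0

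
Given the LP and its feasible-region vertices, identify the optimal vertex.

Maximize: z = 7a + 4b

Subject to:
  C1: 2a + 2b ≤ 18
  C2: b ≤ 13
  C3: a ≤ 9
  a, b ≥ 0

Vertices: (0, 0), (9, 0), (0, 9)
(9, 0) with z = 63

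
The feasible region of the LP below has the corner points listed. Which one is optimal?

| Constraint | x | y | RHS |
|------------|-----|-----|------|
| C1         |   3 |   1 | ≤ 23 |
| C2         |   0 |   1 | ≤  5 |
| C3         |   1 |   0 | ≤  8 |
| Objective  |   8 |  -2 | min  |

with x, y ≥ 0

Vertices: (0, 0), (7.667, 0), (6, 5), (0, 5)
(0, 5) with z = -10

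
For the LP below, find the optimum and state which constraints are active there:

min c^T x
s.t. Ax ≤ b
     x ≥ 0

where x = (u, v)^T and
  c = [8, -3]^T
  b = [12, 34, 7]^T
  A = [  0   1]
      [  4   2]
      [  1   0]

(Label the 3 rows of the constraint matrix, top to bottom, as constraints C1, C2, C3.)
Optimal: u = 0, v = 12
Slack at optimum:
  C1: slack = 0 (binding)
  C2: slack = 10
  C3: slack = 7
  u ≥ 0: u = 0 (binding)
  v ≥ 0: v = 12
Binding constraints: C1, u ≥ 0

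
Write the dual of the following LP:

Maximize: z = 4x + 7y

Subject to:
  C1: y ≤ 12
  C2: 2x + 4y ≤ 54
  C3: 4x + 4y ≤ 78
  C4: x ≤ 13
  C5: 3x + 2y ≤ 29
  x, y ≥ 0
Minimize: z = 12y1 + 54y2 + 78y3 + 13y4 + 29y5

Subject to:
  C1: -2y2 - 4y3 - y4 - 3y5 ≤ -4
  C2: -y1 - 4y2 - 4y3 - 2y5 ≤ -7
  y1, y2, y3, y4, y5 ≥ 0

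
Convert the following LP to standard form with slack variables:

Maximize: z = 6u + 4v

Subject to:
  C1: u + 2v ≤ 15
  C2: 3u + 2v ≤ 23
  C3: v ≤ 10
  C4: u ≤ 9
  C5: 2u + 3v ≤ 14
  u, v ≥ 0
max z = 6u + 4v

s.t.
  u + 2v + s1 = 15
  3u + 2v + s2 = 23
  v + s3 = 10
  u + s4 = 9
  2u + 3v + s5 = 14
  u, v, s1, s2, s3, s4, s5 ≥ 0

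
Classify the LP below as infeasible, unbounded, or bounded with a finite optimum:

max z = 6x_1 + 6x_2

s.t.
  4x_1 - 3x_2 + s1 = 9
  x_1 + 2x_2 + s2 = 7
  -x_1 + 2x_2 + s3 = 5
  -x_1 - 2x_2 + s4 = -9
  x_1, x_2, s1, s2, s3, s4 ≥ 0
The row x_1 + 2x_2 + s2 = 7 with s2 ≥ 0 requires x_1 + 2x_2 ≤ 7, while the row -x_1 - 2x_2 + s4 = -9 with s4 ≥ 0 is equivalent to x_1 + 2x_2 ≥ 9. Together they would need 9 ≤ x_1 + 2x_2 ≤ 7, which is impossible since 9 > 7. No point satisfies all constraints.

The feasible region is empty; the LP is infeasible.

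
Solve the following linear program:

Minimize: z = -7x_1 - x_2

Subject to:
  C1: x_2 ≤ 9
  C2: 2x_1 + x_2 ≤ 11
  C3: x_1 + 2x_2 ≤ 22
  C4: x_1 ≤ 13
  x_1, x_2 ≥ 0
x_1 = 5.5, x_2 = 0, z = -38.5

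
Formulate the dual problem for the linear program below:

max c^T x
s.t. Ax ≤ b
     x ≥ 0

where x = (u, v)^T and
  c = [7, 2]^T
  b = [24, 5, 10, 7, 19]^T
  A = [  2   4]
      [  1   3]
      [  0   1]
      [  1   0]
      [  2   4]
Minimize: z = 24y1 + 5y2 + 10y3 + 7y4 + 19y5

Subject to:
  C1: -2y1 - y2 - y4 - 2y5 ≤ -7
  C2: -4y1 - 3y2 - y3 - 4y5 ≤ -2
  y1, y2, y3, y4, y5 ≥ 0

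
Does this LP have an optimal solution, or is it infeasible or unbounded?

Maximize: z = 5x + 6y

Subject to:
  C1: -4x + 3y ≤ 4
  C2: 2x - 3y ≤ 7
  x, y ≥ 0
Feasible point: (0, 0) satisfies every constraint, so the LP is feasible.
Direction d = (1, 1): for each constraint row a, a·d ≤ 0 —
  (-4)(1) + (3)(1) = -1 ≤ 0
  (2)(1) + (-3)(1) = -1 ≤ 0
and d ≥ 0, so (0, 0) + t·d stays feasible for every t ≥ 0. Along this ray z = 5x + 6y changes by 11 per unit t, so z → +∞.

Unbounded: there is a feasible ray along which z → +∞.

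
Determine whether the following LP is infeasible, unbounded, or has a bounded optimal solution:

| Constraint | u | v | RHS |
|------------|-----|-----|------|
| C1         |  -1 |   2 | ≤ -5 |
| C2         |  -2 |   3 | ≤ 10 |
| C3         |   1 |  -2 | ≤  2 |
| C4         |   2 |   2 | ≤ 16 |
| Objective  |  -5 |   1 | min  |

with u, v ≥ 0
C3 requires u - 2v ≤ 2, while C1 (-u + 2v ≤ -5) is equivalent to u - 2v ≥ 5. Together they would need 5 ≤ u - 2v ≤ 2, which is impossible since 5 > 2. No point satisfies all constraints.

The feasible region is empty; the LP is infeasible.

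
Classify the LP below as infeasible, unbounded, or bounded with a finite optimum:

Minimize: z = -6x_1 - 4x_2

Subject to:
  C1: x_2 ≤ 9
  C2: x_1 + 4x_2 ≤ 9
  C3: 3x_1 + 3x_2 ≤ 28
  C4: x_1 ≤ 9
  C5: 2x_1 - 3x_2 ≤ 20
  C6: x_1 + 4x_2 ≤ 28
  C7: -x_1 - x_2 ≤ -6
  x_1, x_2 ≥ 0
The point (9, 0) satisfies every constraint, so the LP is feasible; the constraints give x_1 ≤ 9 and x_2 ≤ 9, which with x_1, x_2 ≥ 0 keep the feasible region inside a bounded box. A feasible, bounded LP attains a finite optimum at a vertex.

The LP has an optimal solution: (9, 0) with z = -54.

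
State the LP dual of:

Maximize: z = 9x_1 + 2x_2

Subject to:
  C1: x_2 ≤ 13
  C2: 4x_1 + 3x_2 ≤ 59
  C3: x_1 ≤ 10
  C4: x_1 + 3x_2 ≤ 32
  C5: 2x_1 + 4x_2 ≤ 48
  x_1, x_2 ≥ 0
Minimize: z = 13y1 + 59y2 + 10y3 + 32y4 + 48y5

Subject to:
  C1: -4y2 - y3 - y4 - 2y5 ≤ -9
  C2: -y1 - 3y2 - 3y4 - 4y5 ≤ -2
  y1, y2, y3, y4, y5 ≥ 0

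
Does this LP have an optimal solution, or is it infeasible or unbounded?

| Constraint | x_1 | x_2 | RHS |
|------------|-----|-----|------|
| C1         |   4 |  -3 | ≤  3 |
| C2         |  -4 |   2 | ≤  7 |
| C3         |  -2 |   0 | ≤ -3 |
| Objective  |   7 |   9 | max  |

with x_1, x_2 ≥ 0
Feasible point: (2, 2) satisfies every constraint, so the LP is feasible.
Direction d = (3, 4): for each constraint row a, a·d ≤ 0 —
  (4)(3) + (-3)(4) = 0 ≤ 0
  (-4)(3) + (2)(4) = -4 ≤ 0
  (-2)(3) + (0)(4) = -6 ≤ 0
and d ≥ 0, so (2, 2) + t·d stays feasible for every t ≥ 0. Along this ray z = 7x_1 + 9x_2 changes by 57 per unit t, so z → +∞.

Unbounded — the objective can increase without bound over the feasible region.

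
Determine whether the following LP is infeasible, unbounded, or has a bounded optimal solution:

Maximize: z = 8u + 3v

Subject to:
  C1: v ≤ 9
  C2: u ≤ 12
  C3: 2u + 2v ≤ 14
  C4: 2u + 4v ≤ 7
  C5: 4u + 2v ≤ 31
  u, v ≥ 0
The point (3.5, 0) satisfies every constraint, so the LP is feasible; the constraints give u ≤ 12 and v ≤ 9, which with u, v ≥ 0 keep the feasible region inside a bounded box. A feasible, bounded LP attains a finite optimum at a vertex.

The LP has an optimal solution: (3.5, 0) with z = 28.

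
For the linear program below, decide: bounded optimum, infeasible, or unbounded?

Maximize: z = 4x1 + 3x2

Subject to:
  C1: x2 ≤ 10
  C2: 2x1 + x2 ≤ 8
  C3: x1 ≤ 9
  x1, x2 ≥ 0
The point (0, 8) satisfies every constraint, so the LP is feasible; the constraints give x1 ≤ 9 and x2 ≤ 10, which with x1, x2 ≥ 0 keep the feasible region inside a bounded box. A feasible, bounded LP attains a finite optimum at a vertex.

Evaluating z = 4x1 + 3x2 at each vertex:
  (0, 0): z = 0
  (4, 0): z = 16
  (0, 8): z = 24

Bounded optimum: z* = 24 at (0, 8).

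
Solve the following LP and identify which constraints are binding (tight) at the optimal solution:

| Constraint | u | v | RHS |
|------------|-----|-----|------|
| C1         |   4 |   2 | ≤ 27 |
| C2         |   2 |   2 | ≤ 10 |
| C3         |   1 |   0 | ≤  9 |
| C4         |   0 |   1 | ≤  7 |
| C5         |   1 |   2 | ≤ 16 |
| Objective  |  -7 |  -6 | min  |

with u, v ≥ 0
Optimal: u = 5, v = 0
Slack at optimum:
  C1: slack = 7
  C2: slack = 0 (binding)
  C3: slack = 4
  C4: slack = 7
  C5: slack = 11
  u ≥ 0: u = 5
  v ≥ 0: v = 0 (binding)
Binding constraints: C2, v ≥ 0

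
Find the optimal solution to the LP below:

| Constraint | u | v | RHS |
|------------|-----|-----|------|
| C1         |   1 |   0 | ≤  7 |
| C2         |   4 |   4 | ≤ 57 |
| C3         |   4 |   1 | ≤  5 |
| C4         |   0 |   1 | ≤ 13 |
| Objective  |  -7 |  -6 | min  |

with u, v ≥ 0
Each vertex is the intersection of two constraint boundaries that also satisfies all remaining constraints:
  u = 0 and v = 0 → (0, 0)
  4u + v = 5 and v = 0 → (1.25, 0)
  4u + v = 5 and u = 0 → (0, 5)

Evaluating z = -7u - 6v at each vertex:
  (0, 0): z = 0
  (1.25, 0): z = -8.75
  (0, 5): z = -30

The minimum is at (0, 5) with z = -30.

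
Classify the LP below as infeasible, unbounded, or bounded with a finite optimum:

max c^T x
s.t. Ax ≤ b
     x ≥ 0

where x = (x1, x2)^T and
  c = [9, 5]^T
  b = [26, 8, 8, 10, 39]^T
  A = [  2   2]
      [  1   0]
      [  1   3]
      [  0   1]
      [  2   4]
The point (8, 0) satisfies every constraint, so the LP is feasible; the constraints give x1 ≤ 8 and x2 ≤ 10, which with x1, x2 ≥ 0 keep the feasible region inside a bounded box. A feasible, bounded LP attains a finite optimum at a vertex.

Evaluating z = 9x1 + 5x2 at each vertex:
  (0, 0): z = 0
  (8, 0): z = 72
  (0, 2.667): z = 13.33

Bounded optimum: z* = 72 at (8, 0).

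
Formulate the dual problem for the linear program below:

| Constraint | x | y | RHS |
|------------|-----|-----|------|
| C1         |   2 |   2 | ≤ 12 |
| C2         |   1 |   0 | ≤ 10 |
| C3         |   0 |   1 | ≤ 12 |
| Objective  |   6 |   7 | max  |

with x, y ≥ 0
Minimize: z = 12y1 + 10y2 + 12y3

Subject to:
  C1: -2y1 - y2 ≤ -6
  C2: -2y1 - y3 ≤ -7
  y1, y2, y3 ≥ 0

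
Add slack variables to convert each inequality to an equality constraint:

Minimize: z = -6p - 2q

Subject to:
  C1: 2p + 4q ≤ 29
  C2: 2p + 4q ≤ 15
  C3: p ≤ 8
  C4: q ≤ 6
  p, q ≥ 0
min z = -6p - 2q

s.t.
  2p + 4q + s1 = 29
  2p + 4q + s2 = 15
  p + s3 = 8
  q + s4 = 6
  p, q, s1, s2, s3, s4 ≥ 0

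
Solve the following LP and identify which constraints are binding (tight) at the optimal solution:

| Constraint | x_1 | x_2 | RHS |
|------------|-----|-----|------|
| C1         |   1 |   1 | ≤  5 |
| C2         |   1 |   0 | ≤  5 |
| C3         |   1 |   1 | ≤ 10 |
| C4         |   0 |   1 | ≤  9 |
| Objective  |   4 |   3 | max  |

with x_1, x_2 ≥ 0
Optimal: x_1 = 5, x_2 = 0
Slack at optimum:
  C1: slack = 0 (binding)
  C2: slack = 0 (binding)
  C3: slack = 5
  C4: slack = 9
  x_1 ≥ 0: x_1 = 5
  x_2 ≥ 0: x_2 = 0 (binding)
Binding constraints: C1, C2, x_2 ≥ 0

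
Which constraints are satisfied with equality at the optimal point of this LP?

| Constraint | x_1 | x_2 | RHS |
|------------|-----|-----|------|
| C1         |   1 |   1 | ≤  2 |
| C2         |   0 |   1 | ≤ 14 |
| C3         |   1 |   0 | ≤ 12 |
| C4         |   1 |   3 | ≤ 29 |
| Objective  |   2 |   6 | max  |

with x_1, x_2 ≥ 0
Optimal: x_1 = 0, x_2 = 2
Slack at optimum:
  C1: slack = 0 (binding)
  C2: slack = 12
  C3: slack = 12
  C4: slack = 23
  x_1 ≥ 0: x_1 = 0 (binding)
  x_2 ≥ 0: x_2 = 2
Binding constraints: C1, x_1 ≥ 0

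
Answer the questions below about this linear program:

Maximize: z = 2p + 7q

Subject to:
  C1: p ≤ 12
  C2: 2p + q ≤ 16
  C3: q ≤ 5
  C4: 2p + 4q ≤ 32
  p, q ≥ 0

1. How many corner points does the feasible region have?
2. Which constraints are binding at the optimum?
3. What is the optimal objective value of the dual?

1. 4
2. C2, C3
3. 46 (by strong duality, equal to the primal optimum)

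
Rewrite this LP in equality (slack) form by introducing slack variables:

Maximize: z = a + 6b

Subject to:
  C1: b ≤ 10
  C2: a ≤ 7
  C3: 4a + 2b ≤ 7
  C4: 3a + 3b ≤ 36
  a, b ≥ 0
max z = a + 6b

s.t.
  b + s1 = 10
  a + s2 = 7
  4a + 2b + s3 = 7
  3a + 3b + s4 = 36
  a, b, s1, s2, s3, s4 ≥ 0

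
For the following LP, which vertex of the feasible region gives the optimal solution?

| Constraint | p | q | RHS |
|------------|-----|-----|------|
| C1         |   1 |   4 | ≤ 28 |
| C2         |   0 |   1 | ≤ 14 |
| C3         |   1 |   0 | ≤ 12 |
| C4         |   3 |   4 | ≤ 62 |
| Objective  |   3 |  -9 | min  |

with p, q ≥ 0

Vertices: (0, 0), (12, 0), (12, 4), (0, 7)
Evaluating z = 3p - 9q at each vertex:
  (0, 0): z = 0
  (12, 0): z = 36
  (12, 4): z = 0
  (0, 7): z = -63

The smallest value is z = -63, attained at (0, 7).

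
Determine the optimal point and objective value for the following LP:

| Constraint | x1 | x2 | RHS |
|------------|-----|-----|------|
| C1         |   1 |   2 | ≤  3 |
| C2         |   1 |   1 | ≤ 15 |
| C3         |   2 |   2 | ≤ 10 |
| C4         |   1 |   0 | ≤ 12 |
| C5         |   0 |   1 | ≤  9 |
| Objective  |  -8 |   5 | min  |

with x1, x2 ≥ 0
x1 = 3, x2 = 0, z = -24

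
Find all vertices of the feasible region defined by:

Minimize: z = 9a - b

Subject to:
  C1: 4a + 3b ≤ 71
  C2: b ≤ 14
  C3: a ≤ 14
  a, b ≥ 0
Each vertex is the intersection of two constraint boundaries that also satisfies all remaining constraints:
  a = 0 and b = 0 → (0, 0)
  a = 14 and b = 0 → (14, 0)
  4a + 3b = 71 and a = 14 → (14, 5)
  4a + 3b = 71 and b = 14 → (7.25, 14)
  b = 14 and a = 0 → (0, 14)

Vertices: (0, 0), (14, 0), (14, 5), (7.25, 14), (0, 14)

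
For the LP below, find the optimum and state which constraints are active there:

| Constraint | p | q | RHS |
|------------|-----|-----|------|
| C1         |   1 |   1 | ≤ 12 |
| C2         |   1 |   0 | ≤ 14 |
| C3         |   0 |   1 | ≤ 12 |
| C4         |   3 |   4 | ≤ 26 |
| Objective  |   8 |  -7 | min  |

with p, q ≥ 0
Optimal: p = 0, q = 6.5
Slack at optimum:
  C1: slack = 5.5
  C2: slack = 14
  C3: slack = 5.5
  C4: slack = 0 (binding)
  p ≥ 0: p = 0 (binding)
  q ≥ 0: q = 6.5
Binding constraints: C4, p ≥ 0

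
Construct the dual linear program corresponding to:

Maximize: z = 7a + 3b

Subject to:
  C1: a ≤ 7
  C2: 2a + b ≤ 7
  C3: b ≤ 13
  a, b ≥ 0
Minimize: z = 7y1 + 7y2 + 13y3

Subject to:
  C1: -y1 - 2y2 ≤ -7
  C2: -y2 - y3 ≤ -3
  y1, y2, y3 ≥ 0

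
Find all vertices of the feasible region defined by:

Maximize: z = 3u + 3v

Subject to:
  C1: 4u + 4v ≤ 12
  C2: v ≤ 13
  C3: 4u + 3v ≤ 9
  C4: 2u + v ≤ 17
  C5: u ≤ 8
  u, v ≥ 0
Each vertex is the intersection of two constraint boundaries that also satisfies all remaining constraints:
  u = 0 and v = 0 → (0, 0)
  4u + 3v = 9 and v = 0 → (2.25, 0)
  4u + 4v = 12 and 4u + 3v = 9 → (0, 3)

Vertices: (0, 0), (2.25, 0), (0, 3)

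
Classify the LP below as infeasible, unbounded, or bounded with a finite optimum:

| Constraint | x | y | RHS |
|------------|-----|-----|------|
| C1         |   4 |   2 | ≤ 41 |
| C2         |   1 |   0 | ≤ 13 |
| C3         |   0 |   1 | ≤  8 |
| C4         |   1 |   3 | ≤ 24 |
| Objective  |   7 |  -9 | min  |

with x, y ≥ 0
The point (0, 8) satisfies every constraint, so the LP is feasible; the constraints give x ≤ 13 and y ≤ 8, which with x, y ≥ 0 keep the feasible region inside a bounded box. A feasible, bounded LP attains a finite optimum at a vertex.

Bounded optimum: z* = -72 at (0, 8).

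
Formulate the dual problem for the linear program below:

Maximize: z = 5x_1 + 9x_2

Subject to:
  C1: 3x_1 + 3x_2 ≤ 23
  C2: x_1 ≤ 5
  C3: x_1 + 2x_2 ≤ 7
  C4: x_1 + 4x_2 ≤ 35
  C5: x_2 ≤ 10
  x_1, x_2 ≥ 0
Minimize: z = 23y1 + 5y2 + 7y3 + 35y4 + 10y5

Subject to:
  C1: -3y1 - y2 - y3 - y4 ≤ -5
  C2: -3y1 - 2y3 - 4y4 - y5 ≤ -9
  y1, y2, y3, y4, y5 ≥ 0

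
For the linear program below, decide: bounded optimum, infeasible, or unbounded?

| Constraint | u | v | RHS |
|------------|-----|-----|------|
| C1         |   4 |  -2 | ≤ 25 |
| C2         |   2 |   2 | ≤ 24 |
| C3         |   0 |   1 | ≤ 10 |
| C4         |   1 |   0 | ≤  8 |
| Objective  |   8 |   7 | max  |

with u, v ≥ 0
The point (8, 4) satisfies every constraint, so the LP is feasible; the constraints give u ≤ 8 and v ≤ 10, which with u, v ≥ 0 keep the feasible region inside a bounded box. A feasible, bounded LP attains a finite optimum at a vertex.

Evaluating z = 8u + 7v at each vertex:
  (0, 0): z = 0
  (6.25, 0): z = 50
  (8, 3.5): z = 88.5
  (8, 4): z = 92
  (2, 10): z = 86
  (0, 10): z = 70

Feasible with finite optimum z* = 92 at (8, 4).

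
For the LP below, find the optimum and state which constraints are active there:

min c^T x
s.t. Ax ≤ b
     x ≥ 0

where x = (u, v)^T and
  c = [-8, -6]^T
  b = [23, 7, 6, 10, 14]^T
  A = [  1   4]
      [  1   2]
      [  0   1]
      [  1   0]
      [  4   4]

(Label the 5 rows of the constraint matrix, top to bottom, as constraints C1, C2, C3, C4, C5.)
Optimal: u = 3.5, v = 0
Slack at optimum:
  C1: slack = 19.5
  C2: slack = 3.5
  C3: slack = 6
  C4: slack = 6.5
  C5: slack = 0 (binding)
  u ≥ 0: u = 3.5
  v ≥ 0: v = 0 (binding)
Binding constraints: C5, v ≥ 0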